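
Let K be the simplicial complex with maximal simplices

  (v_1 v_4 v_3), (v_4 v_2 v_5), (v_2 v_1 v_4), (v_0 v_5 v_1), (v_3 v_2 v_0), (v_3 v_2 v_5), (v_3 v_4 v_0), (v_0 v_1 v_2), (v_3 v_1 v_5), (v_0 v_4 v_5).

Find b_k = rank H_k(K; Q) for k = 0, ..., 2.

b_0 = 1, b_1 = 0, b_2 = 0.

K has 6 vertices, 15 edges, 10 triangles.
rank ∂_0 = 0, rank ∂_1 = 5 ⇒ b_0 = 6 − 0 − 5 = 1; all invariant factors of ∂_1 are 1 so no torsion. So H_0 = Z.
rank ∂_1 = 5, rank ∂_2 = 10 ⇒ b_1 = 15 − 5 − 10 = 0; ∂_2 has invariant factor(s) [2] giving torsion. So H_1 = Z/2Z.
rank ∂_2 = 10, rank ∂_3 = 0 ⇒ b_2 = 10 − 10 − 0 = 0. So H_2 = 0.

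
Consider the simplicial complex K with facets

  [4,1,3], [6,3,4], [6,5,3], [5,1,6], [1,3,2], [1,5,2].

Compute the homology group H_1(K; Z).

Order the vertices as 1 < 2 < 3 < 4 < 5 < 6. Listing each simplex with vertices in this order, K has dimension 2 with simplices:

  0-simplices (6): [1], [2], [3], [4], [5], [6]
  1-simplices (12): [1,2], [1,3], [1,4], [1,5], [1,6], [2,3], [2,5], [3,4], [3,5], [3,6], [4,6], [5,6]
  2-simplices (6): [1,2,3], [1,2,5], [1,3,4], [1,5,6], [3,4,6], [3,5,6]

giving chain groups C_0 ≅ Z^6, C_1 ≅ Z^12, C_2 ≅ Z^6.

The boundary map ∂_1: C_1 → C_0 is given by ∂[p,q] = [q] − [p]. For instance
  ∂[1,4] = [4] − [1].
As a 6×12 matrix over Z this has rank 5, with invariant factors (1,1,1,1,1).

Boundary ∂_2: C_2 → C_1 sends each 2-simplex [p,q,r] to [q,r] − [p,r] + [p,q]. For instance
  ∂[1,5,6] = [5,6] − [1,6] + [1,5],
  ∂[3,5,6] = [5,6] − [3,6] + [3,5].
This gives a 12×6 integer matrix of rank 6; reducing to Smith normal form yields diagonal entries (1,1,1,1,1,1).

Reading off H_k = ker ∂_k / im ∂_{k+1}:

  H_1: rank ker ∂_1 − rank ∂_2 = (12 − 5) − 6 = 1, and the invariant factors of ∂_2 are all 1, so H_1 ≅ Z.

H_1 = Z.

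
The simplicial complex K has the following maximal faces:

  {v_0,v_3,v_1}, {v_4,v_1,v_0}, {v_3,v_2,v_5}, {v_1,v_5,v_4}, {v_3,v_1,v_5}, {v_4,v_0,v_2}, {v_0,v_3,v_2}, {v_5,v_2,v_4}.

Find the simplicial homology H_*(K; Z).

H_0 ≅ Z,  H_1 = 0,  H_2 ≅ Z.

We work with the vertex ordering v_0 < v_1 < v_2 < v_3 < v_4 < v_5. The simplices of K, each written with vertices in increasing order, are:

  0-simplices (6): [v_0], [v_1], [v_2], [v_3], [v_4], [v_5]
  1-simplices (12): [v_0,v_1], [v_0,v_2], [v_0,v_3], [v_0,v_4], [v_1,v_3], [v_1,v_4], [v_1,v_5], [v_2,v_3], [v_2,v_4], [v_2,v_5], [v_3,v_5], [v_4,v_5]
  2-simplices (8): [v_0,v_1,v_3], [v_0,v_1,v_4], [v_0,v_2,v_3], [v_0,v_2,v_4], [v_1,v_3,v_5], [v_1,v_4,v_5], [v_2,v_3,v_5], [v_2,v_4,v_5]

Hence C_0 ≅ Z^6, C_1 ≅ Z^12, C_2 ≅ Z^8.

The boundary map ∂_1: C_1 → C_0 is given by ∂[p,q] = [q] − [p].
This gives a 6×12 integer matrix of rank 5; reducing to Smith normal form yields diagonal entries (1,1,1,1,1).

Boundary ∂_2: C_2 → C_1 sends each 2-simplex [p,q,r] to [q,r] − [p,r] + [p,q]. For instance
  ∂[v_1,v_4,v_5] = [v_4,v_5] − [v_1,v_5] + [v_1,v_4],
  ∂[v_1,v_3,v_5] = [v_3,v_5] − [v_1,v_5] + [v_1,v_3].
The 12×8 boundary matrix has rank 7 and Smith normal form diag(1,1,1,1,1,1,1).

Now H_k = ker ∂_k / im ∂_{k+1}, so:

  H_0: rank C_0 − rank ∂_1 = 6 − 5 = 1, and the invariant factors of ∂_1 are all 1, so H_0 ≅ Z.
  H_1: rank ker ∂_1 − rank ∂_2 = (12 − 5) − 7 = 0, and the invariant factors of ∂_2 are all 1, so H_1 ≅ 0.
  H_2: rank ker ∂_2 − rank ∂_3 = (8 − 7) − 0 = 1, and there is no ∂_3, so H_2 ≅ Z.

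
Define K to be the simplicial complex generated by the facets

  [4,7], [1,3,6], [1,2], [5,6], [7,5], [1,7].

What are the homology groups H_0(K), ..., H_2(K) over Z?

H_0 ≅ Z,  H_1 ≅ Z,  H_2 = 0.

K has 7 vertices, 8 edges, 1 triangle.
rank ∂_0 = 0, rank ∂_1 = 6 ⇒ b_0 = 7 − 0 − 6 = 1; all invariant factors of ∂_1 are 1 so no torsion. So H_0 ≅ Z.
rank ∂_1 = 6, rank ∂_2 = 1 ⇒ b_1 = 8 − 6 − 1 = 1; all invariant factors of ∂_2 are 1 so no torsion. So H_1 ≅ Z.
rank ∂_2 = 1, rank ∂_3 = 0 ⇒ b_2 = 1 − 1 − 0 = 0. So H_2 ≅ 0.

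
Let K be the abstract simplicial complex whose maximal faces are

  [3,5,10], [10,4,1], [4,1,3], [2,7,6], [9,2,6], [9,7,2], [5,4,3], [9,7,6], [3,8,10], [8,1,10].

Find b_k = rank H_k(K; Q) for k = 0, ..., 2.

Fix the vertex order 1 < 2 < 3 < 4 < 5 < 6 < 7 < 8 < 9 < 10 and write every simplex with vertices in increasing order. Then dim K = 2 and the simplices of K are:

  0-simplices (10): [1], [2], [3], [4], [5], [6], [7], [8], [9], [10]
  1-simplices (18): [1,3], [1,4], [1,8], [1,10], [2,6], [2,7], [2,9], [3,4], [3,5], [3,8], [3,10], [4,5], [4,10], [5,10], [6,7], [6,9], [7,9], [8,10]
  2-simplices (10): [1,3,4], [1,4,10], [1,8,10], [2,6,7], [2,6,9], [2,7,9], [3,4,5], [3,5,10], [3,8,10], [6,7,9]

Hence C_0 ≅ Z^10, C_1 ≅ Z^18, C_2 ≅ Z^10.

Boundary ∂_1: C_1 → C_0 sends each edge [p,q] (with p < q) to q − p. For instance
  ∂[5,10] = [10] − [5].
As a 10×18 matrix over Z this has rank 8, with invariant factors (1,1,1,1,1,1,1,1).

The boundary map ∂_2: C_2 → C_1 maps a triangle to the signed sum of its edges. For instance
  ∂[3,8,10] = [8,10] − [3,10] + [3,8],
  ∂[1,8,10] = [8,10] − [1,10] + [1,8].
As a 18×10 matrix over Z this has rank 9, with invariant factors (1,1,1,1,1,1,1,1,1).

Computing H_k = (kernel of ∂_k) / (image of ∂_{k+1}):

  H_0: rank C_0 − rank ∂_1 = 10 − 8 = 2, and the invariant factors of ∂_1 are all 1, so H_0 ≅ Z^2.
  H_1: rank ker ∂_1 − rank ∂_2 = (18 − 8) − 9 = 1, and the invariant factors of ∂_2 are all 1, so H_1 ≅ Z.
  H_2: rank ker ∂_2 − rank ∂_3 = (10 − 9) − 0 = 1, and there is no ∂_3, so H_2 ≅ Z.

As a check, the Euler characteristic is 10 − 18 + 10 = 2, which agrees with 2 − 1 + 1 = 2.
(K is a triangulation of the disjoint union of the cylinder S^1 x I and the 2-sphere S^2.)

Hence the Betti numbers are b_0 = 2, b_1 = 1, b_2 = 1.

b_0 = 2, b_1 = 1, b_2 = 1.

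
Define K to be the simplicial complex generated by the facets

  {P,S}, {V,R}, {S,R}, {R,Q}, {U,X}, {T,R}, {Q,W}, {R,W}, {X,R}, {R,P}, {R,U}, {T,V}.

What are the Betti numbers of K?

b_0 = 1, b_1 = 4.

Order the vertices as P < Q < R < S < T < U < V < W < X. Listing each simplex with vertices in this order, K has dimension 1 with simplices:

  0-simplices (9): P, Q, R, S, T, U, V, W, X
  1-simplices (12): PR, PS, QR, QW, RS, RT, RU, RV, RW, RX, TV, UX

Hence C_0 ≅ Z^9, C_1 ≅ Z^12.

Boundary ∂_1: C_1 → C_0 sends each edge [p,q] (with p < q) to q − p.
This gives a 9×12 integer matrix of rank 8; reducing to Smith normal form yields diagonal entries (1,1,1,1,1,1,1,1).

Now H_k = ker ∂_k / im ∂_{k+1}, so:

  H_0: rank C_0 − rank ∂_1 = 9 − 8 = 1, and the invariant factors of ∂_1 are all 1, so H_0 ≅ Z.
  H_1: rank ker ∂_1 − rank ∂_2 = (12 − 8) − 0 = 4, and there is no ∂_2, so H_1 ≅ Z^4.

(K is a triangulation of a wedge of 4 circles.)

Hence the Betti numbers are b_0 = 1, b_1 = 4.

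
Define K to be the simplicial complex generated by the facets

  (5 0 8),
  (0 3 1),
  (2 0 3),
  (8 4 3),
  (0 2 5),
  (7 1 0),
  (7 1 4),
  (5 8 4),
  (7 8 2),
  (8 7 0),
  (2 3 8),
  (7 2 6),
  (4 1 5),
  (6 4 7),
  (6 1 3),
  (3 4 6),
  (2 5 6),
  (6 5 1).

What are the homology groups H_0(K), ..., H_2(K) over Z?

Order the vertices as 0 < 1 < 2 < 3 < 4 < 5 < 6 < 7 < 8. Listing each simplex with vertices in this order, K has dimension 2 with simplices:

  0-simplices (9): [0], [1], [2], [3], [4], [5], [6], [7], [8]
  1-simplices (27): (27 of them)
  2-simplices (18): [0,1,3], [0,1,7], [0,2,3], [0,2,5], [0,5,8], [0,7,8], [1,3,6], [1,4,5], [1,4,7], [1,5,6], [2,3,8], [2,5,6], [2,6,7], [2,7,8], [3,4,6], [3,4,8], [4,5,8], [4,6,7]

Hence C_0 ≅ Z^9, C_1 ≅ Z^27, C_2 ≅ Z^18.

Boundary ∂_1: C_1 → C_0 maps an edge to its endpoints' difference, ∂[p,q] = q − p. For instance
  ∂[3,8] = [8] − [3].
As a 9×27 matrix over Z this has rank 8, with invariant factors (1,1,1,1,1,1,1,1).

∂_2: C_2 → C_1 maps a triangle to the signed sum of its edges. For instance
  ∂[2,7,8] = [7,8] − [2,8] + [2,7],
  ∂[1,4,5] = [4,5] − [1,5] + [1,4].
This gives a 27×18 integer matrix of rank 18; reducing to Smith normal form yields diagonal entries (1,1,1,1,1,1,1,1,1,1,1,1,1,1,1,1,1,2).

Reading off H_k = ker ∂_k / im ∂_{k+1}:

  H_0: rank C_0 − rank ∂_1 = 9 − 8 = 1, and the invariant factors of ∂_1 are all 1, so H_0 ≅ Z.
  H_1: rank ker ∂_1 − rank ∂_2 = (27 − 8) − 18 = 1, and ∂_2 has invariant factor 2 > 1, so H_1 ≅ Z ⊕ Z_2.
  H_2: rank ker ∂_2 − rank ∂_3 = (18 − 18) − 0 = 0, and there is no ∂_3, so H_2 ≅ 0.

As a check, the Euler characteristic is 9 − 27 + 18 = 0, which agrees with 1 − 1 + 0 = 0.

H_0 = Z,  H_1 = Z ⊕ Z_2,  H_2 = 0.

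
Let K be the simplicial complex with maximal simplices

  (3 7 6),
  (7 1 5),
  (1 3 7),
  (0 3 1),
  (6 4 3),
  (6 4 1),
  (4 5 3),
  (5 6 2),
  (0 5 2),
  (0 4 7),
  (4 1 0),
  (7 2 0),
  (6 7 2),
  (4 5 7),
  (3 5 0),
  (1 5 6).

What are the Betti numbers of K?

b_0 = 1, b_1 = 2, b_2 = 1.

We work with the vertex ordering 0 < 1 < 2 < 3 < 4 < 5 < 6 < 7. The simplices of K, each written with vertices in increasing order, are:

  0-simplices (8): [0], [1], [2], [3], [4], [5], [6], [7]
  1-simplices (24): (24 of them)
  2-simplices (16): [0,1,3], [0,1,4], [0,2,5], [0,2,7], [0,3,5], [0,4,7], [1,3,7], [1,4,6], [1,5,6], [1,5,7], [2,5,6], [2,6,7], [3,4,5], [3,4,6], [3,6,7], [4,5,7]

so the chain groups are C_0 ≅ Z^8, C_1 ≅ Z^24, C_2 ≅ Z^16.

Boundary ∂_1: C_1 → C_0 maps an edge to its endpoints' difference, ∂[p,q] = q − p. For instance
  ∂[3,5] = [5] − [3].
The 8×24 boundary matrix has rank 7 and Smith normal form diag(1,1,1,1,1,1,1).

The boundary map ∂_2: C_2 → C_1 sends each 2-simplex [p,q,r] to [q,r] − [p,r] + [p,q]. For instance
  ∂[0,1,4] = [1,4] − [0,4] + [0,1],
  ∂[4,5,7] = [5,7] − [4,7] + [4,5].
As a 24×16 matrix over Z this has rank 15, with invariant factors (1,1,1,1,1,1,1,1,1,1,1,1,1,1,1).

Now H_k = ker ∂_k / im ∂_{k+1}, so:

  H_0: rank C_0 − rank ∂_1 = 8 − 7 = 1, and the invariant factors of ∂_1 are all 1, so H_0 = Z.
  H_1: rank ker ∂_1 − rank ∂_2 = (24 − 7) − 15 = 2, and the invariant factors of ∂_2 are all 1, so H_1 = Z^2.
  H_2: rank ker ∂_2 − rank ∂_3 = (16 − 15) − 0 = 1, and there is no ∂_3, so H_2 = Z.

Hence the Betti numbers are b_0 = 1, b_1 = 2, b_2 = 1.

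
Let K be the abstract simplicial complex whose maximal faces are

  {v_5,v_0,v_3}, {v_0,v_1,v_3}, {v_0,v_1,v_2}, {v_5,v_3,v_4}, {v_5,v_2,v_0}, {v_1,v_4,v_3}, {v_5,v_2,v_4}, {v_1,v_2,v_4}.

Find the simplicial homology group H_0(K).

Take the total order v_0 < v_1 < v_2 < v_3 < v_4 < v_5 on the vertex set. Then K (dimension 2) consists of the simplices:

  0-simplices (6): [v_0], [v_1], [v_2], [v_3], [v_4], [v_5]
  1-simplices (12): [v_0,v_1], [v_0,v_2], [v_0,v_3], [v_0,v_5], [v_1,v_2], [v_1,v_3], [v_1,v_4], [v_2,v_4], [v_2,v_5], [v_3,v_4], [v_3,v_5], [v_4,v_5]
  2-simplices (8): [v_0,v_1,v_2], [v_0,v_1,v_3], [v_0,v_2,v_5], [v_0,v_3,v_5], [v_1,v_2,v_4], [v_1,v_3,v_4], [v_2,v_4,v_5], [v_3,v_4,v_5]

so the chain groups are C_0 ≅ Z^6, C_1 ≅ Z^12, C_2 ≅ Z^8.

∂_1: C_1 → C_0 maps an edge to its endpoints' difference, ∂[p,q] = q − p. For instance
  ∂[v_2,v_5] = [v_5] − [v_2].
The resulting 6×12 matrix has rank 5, and its Smith normal form has invariant factors (1,1,1,1,1).

∂_2: C_2 → C_1 acts by ∂[p,q,r] = [q,r] − [p,r] + [p,q]. For instance
  ∂[v_0,v_3,v_5] = [v_3,v_5] − [v_0,v_5] + [v_0,v_3],
  ∂[v_2,v_4,v_5] = [v_4,v_5] − [v_2,v_5] + [v_2,v_4].
The resulting 12×8 matrix has rank 7, and its Smith normal form has invariant factors (1,1,1,1,1,1,1).

Reading off H_k = ker ∂_k / im ∂_{k+1}:

  H_0: rank C_0 − rank ∂_1 = 6 − 5 = 1, and the invariant factors of ∂_1 are all 1, so H_0 = Z.

H_0 ≅ Z.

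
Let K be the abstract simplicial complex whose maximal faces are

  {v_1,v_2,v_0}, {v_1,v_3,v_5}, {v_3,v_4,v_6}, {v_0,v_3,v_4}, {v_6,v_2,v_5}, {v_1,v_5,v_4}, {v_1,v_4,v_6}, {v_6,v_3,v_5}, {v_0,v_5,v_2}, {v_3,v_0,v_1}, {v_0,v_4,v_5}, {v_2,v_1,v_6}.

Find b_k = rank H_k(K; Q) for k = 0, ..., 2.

Fix the vertex order v_0 < v_1 < v_2 < v_3 < v_4 < v_5 < v_6 and write every simplex with vertices in increasing order. Then dim K = 2 and the simplices of K are:

  0-simplices (7): [v_0], [v_1], [v_2], [v_3], [v_4], [v_5], [v_6]
  1-simplices (18): (18 of them)
  2-simplices (12): (12 of them)

giving chain groups C_0 ≅ Z^7, C_1 ≅ Z^18, C_2 ≅ Z^12.

∂_1: C_1 → C_0 maps an edge to its endpoints' difference, ∂[p,q] = q − p. For instance
  ∂[v_4,v_5] = [v_5] − [v_4].
This gives a 7×18 integer matrix of rank 6; reducing to Smith normal form yields diagonal entries (1,1,1,1,1,1).

∂_2: C_2 → C_1 acts by ∂[p,q,r] = [q,r] − [p,r] + [p,q]. For instance
  ∂[v_1,v_4,v_6] = [v_4,v_6] − [v_1,v_6] + [v_1,v_4],
  ∂[v_0,v_1,v_2] = [v_1,v_2] − [v_0,v_2] + [v_0,v_1].
This gives a 18×12 integer matrix of rank 12; reducing to Smith normal form yields diagonal entries (1,1,1,1,1,1,1,1,1,1,1,2).

Reading off H_k = ker ∂_k / im ∂_{k+1}:

  H_0: rank C_0 − rank ∂_1 = 7 − 6 = 1, and the invariant factors of ∂_1 are all 1, so H_0 = Z.
  H_1: rank ker ∂_1 − rank ∂_2 = (18 − 6) − 12 = 0, and ∂_2 has invariant factor 2 > 1, so H_1 = Z/2.
  H_2: rank ker ∂_2 − rank ∂_3 = (12 − 12) − 0 = 0, and there is no ∂_3, so H_2 = 0.

As a check, the Euler characteristic is 7 − 18 + 12 = 1, which agrees with 1 − 0 + 0 = 1.

Hence the Betti numbers are b_0 = 1, b_1 = 0, b_2 = 0.

b_0 = 1, b_1 = 0, b_2 = 0.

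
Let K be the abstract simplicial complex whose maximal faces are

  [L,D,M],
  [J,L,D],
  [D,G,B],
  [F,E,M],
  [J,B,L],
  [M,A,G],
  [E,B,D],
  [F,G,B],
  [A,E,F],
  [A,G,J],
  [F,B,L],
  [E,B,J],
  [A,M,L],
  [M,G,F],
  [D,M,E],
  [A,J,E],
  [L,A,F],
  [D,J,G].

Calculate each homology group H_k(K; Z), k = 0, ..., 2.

H_0 ≅ Z,  H_1 ≅ Z ⊕ Z/2,  H_2 = 0.

Order the vertices as A < B < D < E < F < G < J < L < M. Listing each simplex with vertices in this order, K has dimension 2 with simplices:

  0-simplices (9): A, B, D, E, F, G, J, L, M
  1-simplices (27): AE, AF, AG, AJ, AL, AM, BD, BE, BF, BG, BJ, BL, DE, DG, DJ, DL, DM, EF, EJ, EM, FG, FL, FM, GJ, GM, JL, LM
  2-simplices (18): AEF, AEJ, AFL, AGJ, AGM, ALM, BDE, BDG, BEJ, BFG, BFL, BJL, DEM, DGJ, DJL, DLM, EFM, FGM

giving chain groups C_0 ≅ Z^9, C_1 ≅ Z^27, C_2 ≅ Z^18.

Boundary ∂_1: C_1 → C_0 sends each edge [p,q] (with p < q) to q − p.
This gives a 9×27 integer matrix of rank 8; reducing to Smith normal form yields diagonal entries (1,1,1,1,1,1,1,1).

Boundary ∂_2: C_2 → C_1 maps a triangle to the signed sum of its edges. For instance
  ∂AGM = GM − AM + AG,
  ∂AGJ = GJ − AJ + AG.
The resulting 27×18 matrix has rank 18, and its Smith normal form has invariant factors (1,1,1,1,1,1,1,1,1,1,1,1,1,1,1,1,1,2).

Computing H_k = (kernel of ∂_k) / (image of ∂_{k+1}):

  H_0: rank C_0 − rank ∂_1 = 9 − 8 = 1, and the invariant factors of ∂_1 are all 1, so H_0 = Z.
  H_1: rank ker ∂_1 − rank ∂_2 = (27 − 8) − 18 = 1, and ∂_2 has invariant factor 2 > 1, so H_1 = Z ⊕ Z/2.
  H_2: rank ker ∂_2 − rank ∂_3 = (18 − 18) − 0 = 0, and there is no ∂_3, so H_2 = 0.

As a check, the Euler characteristic is 9 − 27 + 18 = 0, which agrees with 1 − 1 + 0 = 0.
(K is a triangulation of the Klein bottle.)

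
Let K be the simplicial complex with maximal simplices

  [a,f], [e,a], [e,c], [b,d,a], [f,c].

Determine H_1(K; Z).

Order the vertices as a < b < c < d < e < f. Listing each simplex with vertices in this order, K has dimension 2 with simplices:

  0-simplices (6): a, b, c, d, e, f
  1-simplices (7): ab, ad, ae, af, bd, ce, cf
  2-simplices (1): abd

so the chain groups are C_0 ≅ Z^6, C_1 ≅ Z^7, C_2 ≅ Z^1.

The boundary map ∂_1: C_1 → C_0 sends each edge [p,q] (with p < q) to q − p. For instance
  ∂ce = e − c.
As a 6×7 matrix over Z this has rank 5, with invariant factors (1,1,1,1,1).

∂_2: C_2 → C_1 sends each 2-simplex [p,q,r] to [q,r] − [p,r] + [p,q]. For instance
  ∂abd = bd − ad + ab.
This gives a 7×1 integer matrix of rank 1; reducing to Smith normal form yields diagonal entries (1).

Computing H_k = (kernel of ∂_k) / (image of ∂_{k+1}):

  H_1: rank ker ∂_1 − rank ∂_2 = (7 − 5) − 1 = 1, and the invariant factors of ∂_2 are all 1, so H_1 = Z.

H_1 = Z.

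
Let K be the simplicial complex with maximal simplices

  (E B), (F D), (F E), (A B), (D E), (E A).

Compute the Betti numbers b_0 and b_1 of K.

b_0 = 1, b_1 = 2.

Take the total order A < B < D < E < F on the vertex set. Then K (dimension 1) consists of the simplices:

  0-simplices (5): A, B, D, E, F
  1-simplices (6): AB, AE, BE, DE, DF, EF

giving chain groups C_0 ≅ Z^5, C_1 ≅ Z^6.

The boundary map ∂_1: C_1 → C_0 is given by ∂[p,q] = [q] − [p]. For instance
  ∂BE = E − B.
This gives a 5×6 integer matrix of rank 4; reducing to Smith normal form yields diagonal entries (1,1,1,1).

Reading off H_k = ker ∂_k / im ∂_{k+1}:

  H_0: rank C_0 − rank ∂_1 = 5 − 4 = 1, and the invariant factors of ∂_1 are all 1, so H_0 = Z.
  H_1: rank ker ∂_1 − rank ∂_2 = (6 − 4) − 0 = 2, and there is no ∂_2, so H_1 = Z^2.

Hence the Betti numbers are b_0 = 1, b_1 = 2.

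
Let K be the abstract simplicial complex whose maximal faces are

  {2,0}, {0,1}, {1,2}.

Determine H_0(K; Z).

H_0 = Z.

We work with the vertex ordering 0 < 1 < 2. The simplices of K, each written with vertices in increasing order, are:

  0-simplices (3): [0], [1], [2]
  1-simplices (3): [0,1], [0,2], [1,2]

Hence C_0 ≅ Z^3, C_1 ≅ Z^3.

The boundary map ∂_1: C_1 → C_0 sends each edge [p,q] (with p < q) to q − p.
The resulting 3×3 matrix has rank 2, and its Smith normal form has invariant factors (1,1).

Computing H_k = (kernel of ∂_k) / (image of ∂_{k+1}):

  H_0: rank C_0 − rank ∂_1 = 3 − 2 = 1, and the invariant factors of ∂_1 are all 1, so H_0 ≅ Z.

(K is a triangulation of the circle S^1.)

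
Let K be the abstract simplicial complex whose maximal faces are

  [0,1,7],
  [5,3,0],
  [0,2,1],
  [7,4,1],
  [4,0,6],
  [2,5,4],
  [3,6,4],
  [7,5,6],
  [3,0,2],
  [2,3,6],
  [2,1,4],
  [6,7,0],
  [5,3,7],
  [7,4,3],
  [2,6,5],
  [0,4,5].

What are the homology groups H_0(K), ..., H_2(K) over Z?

H_0 ≅ Z,  H_1 ≅ Z^2,  H_2 ≅ Z.

Fix the vertex order 0 < 1 < 2 < 3 < 4 < 5 < 6 < 7 and write every simplex with vertices in increasing order. Then dim K = 2 and the simplices of K are:

  0-simplices (8): [0], [1], [2], [3], [4], [5], [6], [7]
  1-simplices (24): (24 of them)
  2-simplices (16): [0,1,2], [0,1,7], [0,2,3], [0,3,5], [0,4,5], [0,4,6], [0,6,7], [1,2,4], [1,4,7], [2,3,6], [2,4,5], [2,5,6], [3,4,6], [3,4,7], [3,5,7], [5,6,7]

Hence C_0 ≅ Z^8, C_1 ≅ Z^24, C_2 ≅ Z^16.

The boundary map ∂_1: C_1 → C_0 is given by ∂[p,q] = [q] − [p]. For instance
  ∂[4,6] = [6] − [4].
The resulting 8×24 matrix has rank 7, and its Smith normal form has invariant factors (1,1,1,1,1,1,1).

Boundary ∂_2: C_2 → C_1 acts by ∂[p,q,r] = [q,r] − [p,r] + [p,q]. For instance
  ∂[0,4,5] = [4,5] − [0,5] + [0,4],
  ∂[2,5,6] = [5,6] − [2,6] + [2,5].
The resulting 24×16 matrix has rank 15, and its Smith normal form has invariant factors (1,1,1,1,1,1,1,1,1,1,1,1,1,1,1).

Now H_k = ker ∂_k / im ∂_{k+1}, so:

  H_0: rank C_0 − rank ∂_1 = 8 − 7 = 1, and the invariant factors of ∂_1 are all 1, so H_0 = Z.
  H_1: rank ker ∂_1 − rank ∂_2 = (24 − 7) − 15 = 2, and the invariant factors of ∂_2 are all 1, so H_1 = Z^2.
  H_2: rank ker ∂_2 − rank ∂_3 = (16 − 15) − 0 = 1, and there is no ∂_3, so H_2 = Z.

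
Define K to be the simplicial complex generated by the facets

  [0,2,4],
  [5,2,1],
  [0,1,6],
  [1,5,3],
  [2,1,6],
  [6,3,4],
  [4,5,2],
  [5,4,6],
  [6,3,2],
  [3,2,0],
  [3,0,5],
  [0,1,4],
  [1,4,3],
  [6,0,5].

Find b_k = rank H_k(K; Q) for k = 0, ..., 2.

b_0 = 1, b_1 = 2, b_2 = 1.

Fix the vertex order 0 < 1 < 2 < 3 < 4 < 5 < 6 and write every simplex with vertices in increasing order. Then dim K = 2 and the simplices of K are:

  0-simplices (7): [0], [1], [2], [3], [4], [5], [6]
  1-simplices (21): [0,1], [0,2], [0,3], [0,4], [0,5], [0,6], [1,2], [1,3], [1,4], [1,5], [1,6], [2,3], [2,4], [2,5], [2,6], [3,4], [3,5], [3,6], [4,5], [4,6], [5,6]
  2-simplices (14): [0,1,4], [0,1,6], [0,2,3], [0,2,4], [0,3,5], [0,5,6], [1,2,5], [1,2,6], [1,3,4], [1,3,5], [2,3,6], [2,4,5], [3,4,6], [4,5,6]

giving chain groups C_0 ≅ Z^7, C_1 ≅ Z^21, C_2 ≅ Z^14.

∂_1: C_1 → C_0 maps an edge to its endpoints' difference, ∂[p,q] = q − p.
This gives a 7×21 integer matrix of rank 6; reducing to Smith normal form yields diagonal entries (1,1,1,1,1,1).

Boundary ∂_2: C_2 → C_1 maps a triangle to the signed sum of its edges. For instance
  ∂[2,4,5] = [4,5] − [2,5] + [2,4],
  ∂[3,4,6] = [4,6] − [3,6] + [3,4].
This gives a 21×14 integer matrix of rank 13; reducing to Smith normal form yields diagonal entries (1,1,1,1,1,1,1,1,1,1,1,1,1).

Reading off H_k = ker ∂_k / im ∂_{k+1}:

  H_0: rank C_0 − rank ∂_1 = 7 − 6 = 1, and the invariant factors of ∂_1 are all 1, so H_0 = Z.
  H_1: rank ker ∂_1 − rank ∂_2 = (21 − 6) − 13 = 2, and the invariant factors of ∂_2 are all 1, so H_1 = Z^2.
  H_2: rank ker ∂_2 − rank ∂_3 = (14 − 13) − 0 = 1, and there is no ∂_3, so H_2 = Z.

Hence the Betti numbers are b_0 = 1, b_1 = 2, b_2 = 1.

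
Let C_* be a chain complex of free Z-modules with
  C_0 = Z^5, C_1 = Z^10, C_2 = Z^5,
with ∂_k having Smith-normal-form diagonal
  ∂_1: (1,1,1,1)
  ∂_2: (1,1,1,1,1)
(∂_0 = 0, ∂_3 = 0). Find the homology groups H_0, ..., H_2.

H_0: b_0 = 5 − 0 − 4 = 1; torsion from ∂_1 factors > 1: none. So H_0 ≅ Z.
H_1: b_1 = 10 − 4 − 5 = 1; torsion from ∂_2 factors > 1: none. So H_1 ≅ Z.
H_2: b_2 = 5 − 5 − 0 = 0; torsion from ∂_3 factors > 1: none. So H_2 ≅ 0.

H_0 ≅ Z,  H_1 ≅ Z,  H_2 = 0.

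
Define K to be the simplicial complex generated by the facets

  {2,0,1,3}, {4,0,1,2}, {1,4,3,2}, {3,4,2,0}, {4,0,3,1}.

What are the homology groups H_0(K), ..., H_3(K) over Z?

K has 5 vertices, 10 edges, 10 triangles, 5 3-simplices.
rank ∂_0 = 0, rank ∂_1 = 4 ⇒ b_0 = 5 − 0 − 4 = 1; all invariant factors of ∂_1 are 1 so no torsion. So H_0 ≅ Z.
rank ∂_1 = 4, rank ∂_2 = 6 ⇒ b_1 = 10 − 4 − 6 = 0; all invariant factors of ∂_2 are 1 so no torsion. So H_1 ≅ 0.
rank ∂_2 = 6, rank ∂_3 = 4 ⇒ b_2 = 10 − 6 − 4 = 0; all invariant factors of ∂_3 are 1 so no torsion. So H_2 ≅ 0.
rank ∂_3 = 4, rank ∂_4 = 0 ⇒ b_3 = 5 − 4 − 0 = 1. So H_3 ≅ Z.

H_0 = Z,  H_1 = 0,  H_2 = 0,  H_3 = Z.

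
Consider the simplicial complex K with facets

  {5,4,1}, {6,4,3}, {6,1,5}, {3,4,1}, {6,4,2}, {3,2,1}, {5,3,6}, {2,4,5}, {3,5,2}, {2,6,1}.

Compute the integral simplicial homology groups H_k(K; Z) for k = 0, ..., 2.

H_0 ≅ Z,  H_1 ≅ Z/2Z,  H_2 = 0.

Fix the vertex order 1 < 2 < 3 < 4 < 5 < 6 and write every simplex with vertices in increasing order. Then dim K = 2 and the simplices of K are:

  0-simplices (6): [1], [2], [3], [4], [5], [6]
  1-simplices (15): [1,2], [1,3], [1,4], [1,5], [1,6], [2,3], [2,4], [2,5], [2,6], [3,4], [3,5], [3,6], [4,5], [4,6], [5,6]
  2-simplices (10): [1,2,3], [1,2,6], [1,3,4], [1,4,5], [1,5,6], [2,3,5], [2,4,5], [2,4,6], [3,4,6], [3,5,6]

so the chain groups are C_0 ≅ Z^6, C_1 ≅ Z^15, C_2 ≅ Z^10.

∂_1: C_1 → C_0 is given by ∂[p,q] = [q] − [p]. For instance
  ∂[1,3] = [3] − [1].
This gives a 6×15 integer matrix of rank 5; reducing to Smith normal form yields diagonal entries (1,1,1,1,1).

Boundary ∂_2: C_2 → C_1 maps a triangle to the signed sum of its edges. For instance
  ∂[1,5,6] = [5,6] − [1,6] + [1,5],
  ∂[2,3,5] = [3,5] − [2,5] + [2,3].
As a 15×10 matrix over Z this has rank 10, with invariant factors (1,1,1,1,1,1,1,1,1,2).

Now H_k = ker ∂_k / im ∂_{k+1}, so:

  H_0: rank C_0 − rank ∂_1 = 6 − 5 = 1, and the invariant factors of ∂_1 are all 1, so H_0 = Z.
  H_1: rank ker ∂_1 − rank ∂_2 = (15 − 5) − 10 = 0, and ∂_2 has invariant factor 2 > 1, so H_1 = Z/2Z.
  H_2: rank ker ∂_2 − rank ∂_3 = (10 − 10) − 0 = 0, and there is no ∂_3, so H_2 = 0.

(K is a triangulation of the real projective plane RP^2.)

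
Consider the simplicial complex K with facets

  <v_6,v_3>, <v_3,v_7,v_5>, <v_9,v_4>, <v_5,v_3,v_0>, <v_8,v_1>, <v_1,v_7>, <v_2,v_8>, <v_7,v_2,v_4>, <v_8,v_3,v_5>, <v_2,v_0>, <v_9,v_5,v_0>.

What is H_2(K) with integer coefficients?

K has 10 vertices, 18 edges, 5 triangles.
rank ∂_2 = 5, rank ∂_3 = 0 ⇒ b_2 = 5 − 5 − 0 = 0. So H_2 ≅ 0.

H_2 ≅ 0.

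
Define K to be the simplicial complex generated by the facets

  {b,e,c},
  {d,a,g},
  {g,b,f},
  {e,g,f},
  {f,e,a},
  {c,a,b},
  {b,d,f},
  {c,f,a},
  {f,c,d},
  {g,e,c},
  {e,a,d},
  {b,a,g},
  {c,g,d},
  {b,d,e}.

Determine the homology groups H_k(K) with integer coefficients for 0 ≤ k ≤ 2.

We work with the vertex ordering a < b < c < d < e < f < g. The simplices of K, each written with vertices in increasing order, are:

  0-simplices (7): a, b, c, d, e, f, g
  1-simplices (21): ab, ac, ad, ae, af, ag, bc, bd, be, bf, bg, cd, ce, cf, cg, de, df, dg, ef, eg, fg
  2-simplices (14): abc, abg, acf, ade, adg, aef, bce, bde, bdf, bfg, cdf, cdg, ceg, efg

Hence C_0 ≅ Z^7, C_1 ≅ Z^21, C_2 ≅ Z^14.

Boundary ∂_1: C_1 → C_0 maps an edge to its endpoints' difference, ∂[p,q] = q − p.
The 7×21 boundary matrix has rank 6 and Smith normal form diag(1,1,1,1,1,1).

Boundary ∂_2: C_2 → C_1 sends each 2-simplex [p,q,r] to [q,r] − [p,r] + [p,q]. For instance
  ∂adg = dg − ag + ad,
  ∂abg = bg − ag + ab.
The 21×14 boundary matrix has rank 13 and Smith normal form diag(1,1,1,1,1,1,1,1,1,1,1,1,1).

From H_k ≅ ker(∂_k) / im(∂_{k+1}) we obtain:

  H_0: rank C_0 − rank ∂_1 = 7 − 6 = 1, and the invariant factors of ∂_1 are all 1, so H_0 ≅ Z.
  H_1: rank ker ∂_1 − rank ∂_2 = (21 − 6) − 13 = 2, and the invariant factors of ∂_2 are all 1, so H_1 ≅ Z^2.
  H_2: rank ker ∂_2 − rank ∂_3 = (14 − 13) − 0 = 1, and there is no ∂_3, so H_2 ≅ Z.

(K is a triangulation of the torus T^2.)

H_0 = Z,  H_1 = Z^2,  H_2 = Z.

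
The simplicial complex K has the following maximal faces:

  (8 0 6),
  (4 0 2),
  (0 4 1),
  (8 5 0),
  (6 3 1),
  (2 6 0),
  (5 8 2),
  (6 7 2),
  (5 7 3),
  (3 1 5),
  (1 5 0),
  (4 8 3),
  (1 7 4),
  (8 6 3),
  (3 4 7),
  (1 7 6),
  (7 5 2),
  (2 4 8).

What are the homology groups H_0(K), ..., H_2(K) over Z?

We work with the vertex ordering 0 < 1 < 2 < 3 < 4 < 5 < 6 < 7 < 8. The simplices of K, each written with vertices in increasing order, are:

  0-simplices (9): [0], [1], [2], [3], [4], [5], [6], [7], [8]
  1-simplices (27): (27 of them)
  2-simplices (18): [0,1,4], [0,1,5], [0,2,4], [0,2,6], [0,5,8], [0,6,8], [1,3,5], [1,3,6], [1,4,7], [1,6,7], [2,4,8], [2,5,7], [2,5,8], [2,6,7], [3,4,7], [3,4,8], [3,5,7], [3,6,8]

so the chain groups are C_0 ≅ Z^9, C_1 ≅ Z^27, C_2 ≅ Z^18.

Boundary ∂_1: C_1 → C_0 is given by ∂[p,q] = [q] − [p].
The resulting 9×27 matrix has rank 8, and its Smith normal form has invariant factors (1,1,1,1,1,1,1,1).

∂_2: C_2 → C_1 sends each 2-simplex [p,q,r] to [q,r] − [p,r] + [p,q]. For instance
  ∂[1,3,5] = [3,5] − [1,5] + [1,3],
  ∂[2,4,8] = [4,8] − [2,8] + [2,4].
The 27×18 boundary matrix has rank 18 and Smith normal form diag(1,1,1,1,1,1,1,1,1,1,1,1,1,1,1,1,1,2).

From H_k ≅ ker(∂_k) / im(∂_{k+1}) we obtain:

  H_0: rank C_0 − rank ∂_1 = 9 − 8 = 1, and the invariant factors of ∂_1 are all 1, so H_0 ≅ Z.
  H_1: rank ker ∂_1 − rank ∂_2 = (27 − 8) − 18 = 1, and ∂_2 has invariant factor 2 > 1, so H_1 ≅ Z × Z/2.
  H_2: rank ker ∂_2 − rank ∂_3 = (18 − 18) − 0 = 0, and there is no ∂_3, so H_2 ≅ 0.

(K is a triangulation of the Klein bottle.)

H_0 = Z,  H_1 = Z × Z/2,  H_2 = 0.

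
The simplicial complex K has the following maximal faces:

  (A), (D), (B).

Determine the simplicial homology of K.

Fix the vertex order A < B < D and write every simplex with vertices in increasing order. Then dim K = 0 and the simplices of K are:

  0-simplices (3): A, B, D

giving chain groups C_0 ≅ Z^3.

Now H_k = ker ∂_k / im ∂_{k+1}, so:

  H_0: rank C_0 − rank ∂_1 = 3 − 0 = 3, and there is no ∂_1, so H_0 ≅ Z^3.

H_0 ≅ Z^3.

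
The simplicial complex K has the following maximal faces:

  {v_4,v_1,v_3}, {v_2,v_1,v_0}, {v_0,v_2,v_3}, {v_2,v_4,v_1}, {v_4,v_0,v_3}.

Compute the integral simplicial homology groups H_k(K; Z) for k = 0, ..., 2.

Order the vertices as v_0 < v_1 < v_2 < v_3 < v_4. Listing each simplex with vertices in this order, K has dimension 2 with simplices:

  0-simplices (5): [v_0], [v_1], [v_2], [v_3], [v_4]
  1-simplices (10): [v_0,v_1], [v_0,v_2], [v_0,v_3], [v_0,v_4], [v_1,v_2], [v_1,v_3], [v_1,v_4], [v_2,v_3], [v_2,v_4], [v_3,v_4]
  2-simplices (5): [v_0,v_1,v_2], [v_0,v_2,v_3], [v_0,v_3,v_4], [v_1,v_2,v_4], [v_1,v_3,v_4]

Hence C_0 ≅ Z^5, C_1 ≅ Z^10, C_2 ≅ Z^5.

The boundary map ∂_1: C_1 → C_0 sends each edge [p,q] (with p < q) to q − p. For instance
  ∂[v_2,v_3] = [v_3] − [v_2].
This gives a 5×10 integer matrix of rank 4; reducing to Smith normal form yields diagonal entries (1,1,1,1).

∂_2: C_2 → C_1 sends each 2-simplex [p,q,r] to [q,r] − [p,r] + [p,q]. For instance
  ∂[v_0,v_2,v_3] = [v_2,v_3] − [v_0,v_3] + [v_0,v_2],
  ∂[v_0,v_1,v_2] = [v_1,v_2] − [v_0,v_2] + [v_0,v_1].
This gives a 10×5 integer matrix of rank 5; reducing to Smith normal form yields diagonal entries (1,1,1,1,1).

Computing H_k = (kernel of ∂_k) / (image of ∂_{k+1}):

  H_0: rank C_0 − rank ∂_1 = 5 − 4 = 1, and the invariant factors of ∂_1 are all 1, so H_0 ≅ Z.
  H_1: rank ker ∂_1 − rank ∂_2 = (10 − 4) − 5 = 1, and the invariant factors of ∂_2 are all 1, so H_1 ≅ Z.
  H_2: rank ker ∂_2 − rank ∂_3 = (5 − 5) − 0 = 0, and there is no ∂_3, so H_2 ≅ 0.

H_0 ≅ Z,  H_1 ≅ Z,  H_2 = 0.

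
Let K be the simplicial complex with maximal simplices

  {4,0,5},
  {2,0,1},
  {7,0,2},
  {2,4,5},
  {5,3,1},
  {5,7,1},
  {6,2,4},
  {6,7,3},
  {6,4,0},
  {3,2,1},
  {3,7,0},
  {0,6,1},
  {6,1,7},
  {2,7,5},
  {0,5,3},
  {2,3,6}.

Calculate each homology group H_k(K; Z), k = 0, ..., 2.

H_0 = Z,  H_1 = Z^2,  H_2 = Z.

K has 8 vertices, 24 edges, 16 triangles.
rank ∂_0 = 0, rank ∂_1 = 7 ⇒ b_0 = 8 − 0 − 7 = 1; all invariant factors of ∂_1 are 1 so no torsion. So H_0 ≅ Z.
rank ∂_1 = 7, rank ∂_2 = 15 ⇒ b_1 = 24 − 7 − 15 = 2; all invariant factors of ∂_2 are 1 so no torsion. So H_1 ≅ Z^2.
rank ∂_2 = 15, rank ∂_3 = 0 ⇒ b_2 = 16 − 15 − 0 = 1. So H_2 ≅ Z.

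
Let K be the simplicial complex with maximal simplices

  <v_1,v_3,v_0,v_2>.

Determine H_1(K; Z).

H_1 ≅ 0.

Take the total order v_0 < v_1 < v_2 < v_3 on the vertex set. Then K (dimension 3) consists of the simplices:

  0-simplices (4): [v_0], [v_1], [v_2], [v_3]
  1-simplices (6): [v_0,v_1], [v_0,v_2], [v_0,v_3], [v_1,v_2], [v_1,v_3], [v_2,v_3]
  2-simplices (4): [v_0,v_1,v_2], [v_0,v_1,v_3], [v_0,v_2,v_3], [v_1,v_2,v_3]
  3-simplices (1): [v_0,v_1,v_2,v_3]

giving chain groups C_0 ≅ Z^4, C_1 ≅ Z^6, C_2 ≅ Z^4, C_3 ≅ Z^1.

∂_1: C_1 → C_0 is given by ∂[p,q] = [q] − [p]. For instance
  ∂[v_0,v_2] = [v_2] − [v_0].
As a 4×6 matrix over Z this has rank 3, with invariant factors (1,1,1).

The boundary map ∂_2: C_2 → C_1 sends each 2-simplex [p,q,r] to [q,r] − [p,r] + [p,q]. For instance
  ∂[v_1,v_2,v_3] = [v_2,v_3] − [v_1,v_3] + [v_1,v_2],
  ∂[v_0,v_1,v_2] = [v_1,v_2] − [v_0,v_2] + [v_0,v_1].
The resulting 6×4 matrix has rank 3, and its Smith normal form has invariant factors (1,1,1).

∂_3: C_3 → C_2 sends each 3-simplex σ to the alternating sum Σ_i (−1)^i (σ with its i-th vertex removed). For instance
  ∂[v_0,v_1,v_2,v_3] = [v_1,v_2,v_3] − [v_0,v_2,v_3] + [v_0,v_1,v_3] − [v_0,v_1,v_2].
The 4×1 boundary matrix has rank 1 and Smith normal form diag(1).

Computing H_k = (kernel of ∂_k) / (image of ∂_{k+1}):

  H_1: rank ker ∂_1 − rank ∂_2 = (6 − 3) − 3 = 0, and the invariant factors of ∂_2 are all 1, so H_1 ≅ 0.

(K is a triangulation of the 3-simplex.)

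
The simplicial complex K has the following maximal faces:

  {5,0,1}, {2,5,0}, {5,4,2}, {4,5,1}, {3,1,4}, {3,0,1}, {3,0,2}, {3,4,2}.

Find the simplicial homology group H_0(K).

We work with the vertex ordering 0 < 1 < 2 < 3 < 4 < 5. The simplices of K, each written with vertices in increasing order, are:

  0-simplices (6): [0], [1], [2], [3], [4], [5]
  1-simplices (12): [0,1], [0,2], [0,3], [0,5], [1,3], [1,4], [1,5], [2,3], [2,4], [2,5], [3,4], [4,5]
  2-simplices (8): [0,1,3], [0,1,5], [0,2,3], [0,2,5], [1,3,4], [1,4,5], [2,3,4], [2,4,5]

so the chain groups are C_0 ≅ Z^6, C_1 ≅ Z^12, C_2 ≅ Z^8.

∂_1: C_1 → C_0 sends each edge [p,q] (with p < q) to q − p. For instance
  ∂[3,4] = [4] − [3].
The resulting 6×12 matrix has rank 5, and its Smith normal form has invariant factors (1,1,1,1,1).

Boundary ∂_2: C_2 → C_1 acts by ∂[p,q,r] = [q,r] − [p,r] + [p,q]. For instance
  ∂[0,2,3] = [2,3] − [0,3] + [0,2],
  ∂[0,1,5] = [1,5] − [0,5] + [0,1].
As a 12×8 matrix over Z this has rank 7, with invariant factors (1,1,1,1,1,1,1).

From H_k ≅ ker(∂_k) / im(∂_{k+1}) we obtain:

  H_0: rank C_0 − rank ∂_1 = 6 − 5 = 1, and the invariant factors of ∂_1 are all 1, so H_0 = Z.

H_0 ≅ Z.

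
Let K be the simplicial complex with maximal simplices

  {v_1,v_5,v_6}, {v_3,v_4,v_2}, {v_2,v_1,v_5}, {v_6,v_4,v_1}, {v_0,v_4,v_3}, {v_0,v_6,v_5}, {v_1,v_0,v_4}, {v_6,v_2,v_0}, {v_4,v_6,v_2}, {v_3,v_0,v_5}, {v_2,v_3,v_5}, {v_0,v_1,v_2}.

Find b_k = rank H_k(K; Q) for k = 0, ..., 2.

We work with the vertex ordering v_0 < v_1 < v_2 < v_3 < v_4 < v_5 < v_6. The simplices of K, each written with vertices in increasing order, are:

  0-simplices (7): [v_0], [v_1], [v_2], [v_3], [v_4], [v_5], [v_6]
  1-simplices (18): (18 of them)
  2-simplices (12): (12 of them)

giving chain groups C_0 ≅ Z^7, C_1 ≅ Z^18, C_2 ≅ Z^12.

The boundary map ∂_1: C_1 → C_0 maps an edge to its endpoints' difference, ∂[p,q] = q − p. For instance
  ∂[v_1,v_6] = [v_6] − [v_1].
As a 7×18 matrix over Z this has rank 6, with invariant factors (1,1,1,1,1,1).

Boundary ∂_2: C_2 → C_1 sends each 2-simplex [p,q,r] to [q,r] − [p,r] + [p,q]. For instance
  ∂[v_2,v_3,v_4] = [v_3,v_4] − [v_2,v_4] + [v_2,v_3],
  ∂[v_1,v_2,v_5] = [v_2,v_5] − [v_1,v_5] + [v_1,v_2].
This gives a 18×12 integer matrix of rank 12; reducing to Smith normal form yields diagonal entries (1,1,1,1,1,1,1,1,1,1,1,2).

From H_k ≅ ker(∂_k) / im(∂_{k+1}) we obtain:

  H_0: rank C_0 − rank ∂_1 = 7 − 6 = 1, and the invariant factors of ∂_1 are all 1, so H_0 ≅ Z.
  H_1: rank ker ∂_1 − rank ∂_2 = (18 − 6) − 12 = 0, and ∂_2 has invariant factor 2 > 1, so H_1 ≅ Z/2.
  H_2: rank ker ∂_2 − rank ∂_3 = (12 − 12) − 0 = 0, and there is no ∂_3, so H_2 ≅ 0.

(K is a triangulation of the real projective plane RP^2.)

Hence the Betti numbers are b_0 = 1, b_1 = 0, b_2 = 0.

b_0 = 1, b_1 = 0, b_2 = 0.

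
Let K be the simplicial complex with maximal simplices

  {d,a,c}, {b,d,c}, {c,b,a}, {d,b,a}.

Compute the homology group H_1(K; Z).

Take the total order a < b < c < d on the vertex set. Then K (dimension 2) consists of the simplices:

  0-simplices (4): a, b, c, d
  1-simplices (6): ab, ac, ad, bc, bd, cd
  2-simplices (4): abc, abd, acd, bcd

giving chain groups C_0 ≅ Z^4, C_1 ≅ Z^6, C_2 ≅ Z^4.

The boundary map ∂_1: C_1 → C_0 is given by ∂[p,q] = [q] − [p].
As a 4×6 matrix over Z this has rank 3, with invariant factors (1,1,1).

∂_2: C_2 → C_1 sends each 2-simplex [p,q,r] to [q,r] − [p,r] + [p,q]. For instance
  ∂abd = bd − ad + ab,
  ∂bcd = cd − bd + bc.
This gives a 6×4 integer matrix of rank 3; reducing to Smith normal form yields diagonal entries (1,1,1).

Now H_k = ker ∂_k / im ∂_{k+1}, so:

  H_1: rank ker ∂_1 − rank ∂_2 = (6 − 3) − 3 = 0, and the invariant factors of ∂_2 are all 1, so H_1 = 0.

(K is a triangulation of the 2-sphere S^2.)

H_1 ≅ 0.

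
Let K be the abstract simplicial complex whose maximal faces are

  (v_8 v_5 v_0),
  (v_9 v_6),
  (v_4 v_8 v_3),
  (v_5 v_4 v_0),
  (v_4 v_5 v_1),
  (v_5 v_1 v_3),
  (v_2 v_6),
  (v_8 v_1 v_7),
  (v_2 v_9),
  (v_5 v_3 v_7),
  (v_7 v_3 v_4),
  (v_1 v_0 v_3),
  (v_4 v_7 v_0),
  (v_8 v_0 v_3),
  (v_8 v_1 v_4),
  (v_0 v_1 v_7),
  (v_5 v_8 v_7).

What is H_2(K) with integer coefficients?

H_2 = Z.

Fix the vertex order v_0 < v_1 < v_2 < v_3 < v_4 < v_5 < v_6 < v_7 < v_8 < v_9 and write every simplex with vertices in increasing order. Then dim K = 2 and the simplices of K are:

  0-simplices (10): [v_0], [v_1], [v_2], [v_3], [v_4], [v_5], [v_6], [v_7], [v_8], [v_9]
  1-simplices (24): (24 of them)
  2-simplices (14): (14 of them)

giving chain groups C_0 ≅ Z^10, C_1 ≅ Z^24, C_2 ≅ Z^14.

∂_1: C_1 → C_0 is given by ∂[p,q] = [q] − [p]. For instance
  ∂[v_0,v_8] = [v_8] − [v_0].
This gives a 10×24 integer matrix of rank 8; reducing to Smith normal form yields diagonal entries (1,1,1,1,1,1,1,1).

∂_2: C_2 → C_1 sends each 2-simplex [p,q,r] to [q,r] − [p,r] + [p,q]. For instance
  ∂[v_0,v_1,v_3] = [v_1,v_3] − [v_0,v_3] + [v_0,v_1],
  ∂[v_3,v_5,v_7] = [v_5,v_7] − [v_3,v_7] + [v_3,v_5].
This gives a 24×14 integer matrix of rank 13; reducing to Smith normal form yields diagonal entries (1,1,1,1,1,1,1,1,1,1,1,1,1).

Now H_k = ker ∂_k / im ∂_{k+1}, so:

  H_2: rank ker ∂_2 − rank ∂_3 = (14 − 13) − 0 = 1, and there is no ∂_3, so H_2 ≅ Z.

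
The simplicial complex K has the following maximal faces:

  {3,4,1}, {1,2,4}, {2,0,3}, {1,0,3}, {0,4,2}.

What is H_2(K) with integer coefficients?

K has 5 vertices, 10 edges, 5 triangles.
rank ∂_2 = 5, rank ∂_3 = 0 ⇒ b_2 = 5 − 5 − 0 = 0. So H_2 ≅ 0.

H_2 = 0.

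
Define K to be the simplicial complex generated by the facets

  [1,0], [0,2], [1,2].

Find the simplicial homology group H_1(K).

H_1 = Z.

Order the vertices as 0 < 1 < 2. Listing each simplex with vertices in this order, K has dimension 1 with simplices:

  0-simplices (3): [0], [1], [2]
  1-simplices (3): [0,1], [0,2], [1,2]

giving chain groups C_0 ≅ Z^3, C_1 ≅ Z^3.

∂_1: C_1 → C_0 is given by ∂[p,q] = [q] − [p]. For instance
  ∂[1,2] = [2] − [1].
As a 3×3 matrix over Z this has rank 2, with invariant factors (1,1).

Reading off H_k = ker ∂_k / im ∂_{k+1}:

  H_1: rank ker ∂_1 − rank ∂_2 = (3 − 2) − 0 = 1, and there is no ∂_2, so H_1 = Z.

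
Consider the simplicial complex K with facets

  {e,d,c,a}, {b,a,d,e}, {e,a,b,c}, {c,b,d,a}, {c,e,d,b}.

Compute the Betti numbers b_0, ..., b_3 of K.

Fix the vertex order a < b < c < d < e and write every simplex with vertices in increasing order. Then dim K = 3 and the simplices of K are:

  0-simplices (5): a, b, c, d, e
  1-simplices (10): ab, ac, ad, ae, bc, bd, be, cd, ce, de
  2-simplices (10): abc, abd, abe, acd, ace, ade, bcd, bce, bde, cde
  3-simplices (5): abcd, abce, abde, acde, bcde

giving chain groups C_0 ≅ Z^5, C_1 ≅ Z^10, C_2 ≅ Z^10, C_3 ≅ Z^5.

The boundary map ∂_1: C_1 → C_0 is given by ∂[p,q] = [q] − [p]. For instance
  ∂ab = b − a.
The resulting 5×10 matrix has rank 4, and its Smith normal form has invariant factors (1,1,1,1).

∂_2: C_2 → C_1 maps a triangle to the signed sum of its edges. For instance
  ∂abe = be − ae + ab,
  ∂cde = de − ce + cd.
This gives a 10×10 integer matrix of rank 6; reducing to Smith normal form yields diagonal entries (1,1,1,1,1,1).

The boundary map ∂_3: C_3 → C_2 sends each 3-simplex σ to the alternating sum Σ_i (−1)^i (σ with its i-th vertex removed). For instance
  ∂acde = cde − ade + ace − acd,
  ∂abcd = bcd − acd + abd − abc.
As a 10×5 matrix over Z this has rank 4, with invariant factors (1,1,1,1).

Computing H_k = (kernel of ∂_k) / (image of ∂_{k+1}):

  H_0: rank C_0 − rank ∂_1 = 5 − 4 = 1, and the invariant factors of ∂_1 are all 1, so H_0 ≅ Z.
  H_1: rank ker ∂_1 − rank ∂_2 = (10 − 4) − 6 = 0, and the invariant factors of ∂_2 are all 1, so H_1 ≅ 0.
  H_2: rank ker ∂_2 − rank ∂_3 = (10 − 6) − 4 = 0, and the invariant factors of ∂_3 are all 1, so H_2 ≅ 0.
  H_3: rank ker ∂_3 − rank ∂_4 = (5 − 4) − 0 = 1, and there is no ∂_4, so H_3 ≅ Z.

Hence the Betti numbers are b_0 = 1, b_1 = 0, b_2 = 0, b_3 = 1.

b_0 = 1, b_1 = 0, b_2 = 0, b_3 = 1.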